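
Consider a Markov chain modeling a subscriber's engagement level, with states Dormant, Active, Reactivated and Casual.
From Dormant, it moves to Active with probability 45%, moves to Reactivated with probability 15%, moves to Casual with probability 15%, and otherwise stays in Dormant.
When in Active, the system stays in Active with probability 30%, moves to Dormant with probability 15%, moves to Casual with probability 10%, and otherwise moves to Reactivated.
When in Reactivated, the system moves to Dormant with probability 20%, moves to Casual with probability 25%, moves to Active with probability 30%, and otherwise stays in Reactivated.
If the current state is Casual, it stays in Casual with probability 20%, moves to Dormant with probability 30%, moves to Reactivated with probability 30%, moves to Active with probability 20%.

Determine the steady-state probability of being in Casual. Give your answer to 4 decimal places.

0.1730

Let the stationary distribution be π with π = πP and π_1 + π_2 + π_3 + π_4 = 1.
π_1 = 0.25·π_1 + 0.15·π_2 + 0.2·π_3 + 0.3·π_4
π_2 = 0.45·π_1 + 0.3·π_2 + 0.3·π_3 + 0.2·π_4
π_3 = 0.15·π_1 + 0.45·π_2 + 0.25·π_3 + 0.3·π_4
Solving with the normalization constraint gives π = (0.2122, 0.3145, 0.3003, 0.1730).
So the stationary probability of Casual is 0.1730.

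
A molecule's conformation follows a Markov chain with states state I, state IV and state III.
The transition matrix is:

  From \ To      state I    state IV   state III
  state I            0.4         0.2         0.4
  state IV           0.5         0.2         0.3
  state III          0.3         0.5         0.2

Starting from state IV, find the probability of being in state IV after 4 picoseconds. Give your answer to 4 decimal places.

0.2921

Propagate the distribution vector 4 picoseconds from state IV.
After 0 picoseconds: (0.0000, 1.0000, 0.0000)
After 1 picosecond: (0.5000, 0.2000, 0.3000)
After 2 picoseconds: (0.3900, 0.2900, 0.3200)
After 3 picoseconds: (0.3970, 0.2960, 0.3070)
After 4 picoseconds: (0.3989, 0.2921, 0.3090)
P(in state IV after 4 picoseconds) = 0.2921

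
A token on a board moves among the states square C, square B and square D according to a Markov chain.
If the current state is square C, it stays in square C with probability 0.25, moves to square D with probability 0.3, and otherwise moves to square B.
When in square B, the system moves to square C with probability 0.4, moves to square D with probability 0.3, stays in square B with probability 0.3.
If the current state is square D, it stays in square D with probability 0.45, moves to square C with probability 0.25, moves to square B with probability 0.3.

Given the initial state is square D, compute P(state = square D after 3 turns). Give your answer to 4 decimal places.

0.3551

Propagate the distribution vector 3 turns from square D.
After 0 turns: (0.0000, 0.0000, 1.0000)
After 1 turn: (0.2500, 0.3000, 0.4500)
After 2 turns: (0.2950, 0.3375, 0.3675)
After 3 turns: (0.3006, 0.3443, 0.3551)
P(in square D after 3 turns) = 0.3551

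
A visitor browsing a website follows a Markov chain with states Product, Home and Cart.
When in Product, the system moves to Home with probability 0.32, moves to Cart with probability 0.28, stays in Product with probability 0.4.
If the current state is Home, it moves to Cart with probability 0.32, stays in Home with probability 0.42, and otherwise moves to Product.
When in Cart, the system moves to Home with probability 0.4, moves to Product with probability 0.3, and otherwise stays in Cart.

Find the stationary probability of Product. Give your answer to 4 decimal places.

Let the stationary distribution be π with π = πP and π_1 + π_2 + π_3 = 1.
π_1 = 0.4·π_1 + 0.26·π_2 + 0.3·π_3
π_2 = 0.32·π_1 + 0.42·π_2 + 0.4·π_3
Solving with the normalization constraint gives π = (0.3163, 0.3823, 0.3013).
So the stationary probability of Product is 0.3163.

0.3163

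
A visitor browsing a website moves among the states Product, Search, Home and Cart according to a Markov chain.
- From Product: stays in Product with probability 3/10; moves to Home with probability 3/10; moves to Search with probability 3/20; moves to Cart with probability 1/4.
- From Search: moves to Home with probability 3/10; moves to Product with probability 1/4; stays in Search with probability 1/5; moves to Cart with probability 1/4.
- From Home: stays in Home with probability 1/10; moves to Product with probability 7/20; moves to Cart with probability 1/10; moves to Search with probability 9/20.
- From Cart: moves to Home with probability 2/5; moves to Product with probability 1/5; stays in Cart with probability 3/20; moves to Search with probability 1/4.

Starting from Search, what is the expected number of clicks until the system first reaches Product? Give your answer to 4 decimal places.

Let t(s) be the expected number of clicks to first reach Product from state s, with t(Product) = 0. Conditioning on the first click:
t(Search) = 1 + 0.2·t(Search) + 0.3·t(Home) + 0.25·t(Cart)
t(Home) = 1 + 0.45·t(Search) + 0.1·t(Home) + 0.1·t(Cart)
t(Cart) = 1 + 0.25·t(Search) + 0.4·t(Home) + 0.15·t(Cart)
Solving: t(Search) = 3.7447, t(Home) = 3.4151, t(Cart) = 3.8850.
Expected clicks from Search to Product: 3.7447.

3.7447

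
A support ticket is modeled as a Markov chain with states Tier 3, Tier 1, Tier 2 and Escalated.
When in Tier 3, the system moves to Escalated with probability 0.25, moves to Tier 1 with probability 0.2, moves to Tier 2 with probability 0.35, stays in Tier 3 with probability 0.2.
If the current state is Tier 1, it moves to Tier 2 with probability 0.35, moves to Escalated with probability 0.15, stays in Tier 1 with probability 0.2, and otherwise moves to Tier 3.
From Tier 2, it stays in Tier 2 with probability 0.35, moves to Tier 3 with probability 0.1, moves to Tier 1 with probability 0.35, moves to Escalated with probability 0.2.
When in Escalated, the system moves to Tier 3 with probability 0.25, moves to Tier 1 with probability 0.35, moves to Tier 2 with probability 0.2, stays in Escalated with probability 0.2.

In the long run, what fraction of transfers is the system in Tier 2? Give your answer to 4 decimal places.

Let the stationary distribution be π with π = πP and π_1 + π_2 + π_3 + π_4 = 1.
π_1 = 0.2·π_1 + 0.3·π_2 + 0.1·π_3 + 0.25·π_4
π_2 = 0.2·π_1 + 0.2·π_2 + 0.35·π_3 + 0.35·π_4
π_3 = 0.35·π_1 + 0.35·π_2 + 0.35·π_3 + 0.2·π_4
Solving with the normalization constraint gives π = (0.2055, 0.2775, 0.3205, 0.1964).
So the stationary probability of Tier 2 is 0.3205.

0.3205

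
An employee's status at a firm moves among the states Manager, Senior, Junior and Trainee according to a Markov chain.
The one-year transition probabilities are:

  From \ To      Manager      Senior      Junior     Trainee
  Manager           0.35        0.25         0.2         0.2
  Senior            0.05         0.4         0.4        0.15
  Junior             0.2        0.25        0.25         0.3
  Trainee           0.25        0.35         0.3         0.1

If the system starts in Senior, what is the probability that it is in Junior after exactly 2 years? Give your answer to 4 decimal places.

0.3150

Propagate the distribution vector 2 years from Senior.
After 0 years: (0.0000, 1.0000, 0.0000, 0.0000)
After 1 year: (0.0500, 0.4000, 0.4000, 0.1500)
After 2 years: (0.1550, 0.3250, 0.3150, 0.2050)
P(in Junior after 2 years) = 0.3150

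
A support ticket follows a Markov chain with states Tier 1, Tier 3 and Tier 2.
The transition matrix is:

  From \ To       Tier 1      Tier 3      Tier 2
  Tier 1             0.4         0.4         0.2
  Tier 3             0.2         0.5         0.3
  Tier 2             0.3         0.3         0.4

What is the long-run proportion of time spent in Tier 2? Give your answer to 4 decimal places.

Let the stationary distribution be π with π = πP and π_1 + π_2 + π_3 = 1.
π_1 = 0.4·π_1 + 0.2·π_2 + 0.3·π_3
π_2 = 0.4·π_1 + 0.5·π_2 + 0.3·π_3
Solving with the normalization constraint gives π = (0.2877, 0.4110, 0.3014).
So the stationary probability of Tier 2 is 0.3014.

0.3014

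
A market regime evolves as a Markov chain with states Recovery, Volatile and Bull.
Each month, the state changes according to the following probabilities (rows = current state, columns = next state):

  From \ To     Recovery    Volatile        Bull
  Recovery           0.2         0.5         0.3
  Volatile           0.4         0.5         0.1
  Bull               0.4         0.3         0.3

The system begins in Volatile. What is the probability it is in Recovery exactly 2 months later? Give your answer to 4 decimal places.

Sum over the intermediate state after 1 month:
P = P(Volatile→Recovery)·P(Recovery→Recovery) + P(Volatile→Volatile)·P(Volatile→Recovery) + P(Volatile→Bull)·P(Bull→Recovery)
  = 0.4×0.2 + 0.5×0.4 + 0.1×0.4
  = 0.0800 + 0.2000 + 0.0400 = 0.3200

0.3200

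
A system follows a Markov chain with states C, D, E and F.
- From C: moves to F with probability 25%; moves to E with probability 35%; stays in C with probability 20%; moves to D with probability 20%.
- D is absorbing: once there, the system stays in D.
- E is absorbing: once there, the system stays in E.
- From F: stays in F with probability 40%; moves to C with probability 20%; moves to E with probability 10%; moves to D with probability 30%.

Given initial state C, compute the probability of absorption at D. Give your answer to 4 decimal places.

0.4535

Let h(s) be the probability of absorption at D starting from transient state s. Then h(D) = 1 and h(E) = 0. By first-step analysis:
h(C) = 0.2·h(C) + 0.2·1 + 0.35·0 + 0.25·h(F)
h(F) = 0.2·h(C) + 0.3·1 + 0.1·0 + 0.4·h(F)
Solving: h(C) = 0.4535, h(F) = 0.6512.
Starting from C, the probability is 0.4535.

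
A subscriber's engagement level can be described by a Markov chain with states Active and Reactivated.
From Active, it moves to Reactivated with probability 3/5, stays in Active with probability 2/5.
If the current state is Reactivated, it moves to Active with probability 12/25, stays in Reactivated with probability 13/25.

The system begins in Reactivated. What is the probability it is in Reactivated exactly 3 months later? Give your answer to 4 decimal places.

Propagate the distribution vector 3 months from Reactivated.
After 0 months: (0.0000, 1.0000)
After 1 month: (0.4800, 0.5200)
After 2 months: (0.4416, 0.5584)
After 3 months: (0.4447, 0.5553)
P(in Reactivated after 3 months) = 0.5553

0.5553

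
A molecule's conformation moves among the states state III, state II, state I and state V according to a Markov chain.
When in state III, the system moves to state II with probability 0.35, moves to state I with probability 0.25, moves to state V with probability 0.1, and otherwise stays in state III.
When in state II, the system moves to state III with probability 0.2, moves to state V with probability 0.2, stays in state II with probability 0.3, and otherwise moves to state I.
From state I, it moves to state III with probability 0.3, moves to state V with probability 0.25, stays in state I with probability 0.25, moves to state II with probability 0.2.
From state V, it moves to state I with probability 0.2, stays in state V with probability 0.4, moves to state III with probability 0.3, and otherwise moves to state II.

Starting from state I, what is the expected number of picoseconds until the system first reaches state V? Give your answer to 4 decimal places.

Let t(s) be the expected number of picoseconds to first reach state V from state s, with t(state V) = 0. Conditioning on the first picosecond:
t(state III) = 1 + 0.3·t(state III) + 0.35·t(state II) + 0.25·t(state I)
t(state II) = 1 + 0.2·t(state III) + 0.3·t(state II) + 0.3·t(state I)
t(state I) = 1 + 0.3·t(state III) + 0.2·t(state II) + 0.25·t(state I)
Solving: t(state III) = 5.9078, t(state II) = 5.3073, t(state I) = 5.1117.
Expected picoseconds from state I to state V: 5.1117.

5.1117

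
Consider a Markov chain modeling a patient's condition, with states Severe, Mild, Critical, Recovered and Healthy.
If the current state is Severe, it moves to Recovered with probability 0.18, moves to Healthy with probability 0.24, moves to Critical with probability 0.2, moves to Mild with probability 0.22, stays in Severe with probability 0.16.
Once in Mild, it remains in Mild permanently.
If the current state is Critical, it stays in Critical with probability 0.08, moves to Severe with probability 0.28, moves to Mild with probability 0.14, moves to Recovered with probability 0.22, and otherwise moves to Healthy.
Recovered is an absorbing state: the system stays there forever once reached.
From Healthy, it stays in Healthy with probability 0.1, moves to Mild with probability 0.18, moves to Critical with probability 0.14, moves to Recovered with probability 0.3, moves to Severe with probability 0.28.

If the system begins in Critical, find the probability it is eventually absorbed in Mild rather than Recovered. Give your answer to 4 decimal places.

0.4256

Let h(s) be the probability of absorption at Mild starting from transient state s. Then h(Mild) = 1 and h(Recovered) = 0. By first-step analysis:
h(Severe) = 0.16·h(Severe) + 0.22·1 + 0.2·h(Critical) + 0.18·0 + 0.24·h(Healthy)
h(Critical) = 0.28·h(Severe) + 0.14·1 + 0.08·h(Critical) + 0.22·0 + 0.28·h(Healthy)
h(Healthy) = 0.28·h(Severe) + 0.18·1 + 0.14·h(Critical) + 0.3·0 + 0.1·h(Healthy)
Solving: h(Severe) = 0.4822, h(Critical) = 0.4256, h(Healthy) = 0.4162.
Starting from Critical, the probability is 0.4256.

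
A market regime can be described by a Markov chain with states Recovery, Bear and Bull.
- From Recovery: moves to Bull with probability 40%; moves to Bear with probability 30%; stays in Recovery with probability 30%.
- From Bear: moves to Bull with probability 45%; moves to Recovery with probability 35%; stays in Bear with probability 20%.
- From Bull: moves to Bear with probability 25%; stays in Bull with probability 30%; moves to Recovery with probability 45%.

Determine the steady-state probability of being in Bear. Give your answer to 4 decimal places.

0.2557

Let the stationary distribution be π with π = πP and π_1 + π_2 + π_3 = 1.
π_1 = 0.3·π_1 + 0.35·π_2 + 0.45·π_3
π_2 = 0.3·π_1 + 0.2·π_2 + 0.25·π_3
Solving with the normalization constraint gives π = (0.3691, 0.2557, 0.3753).
So the stationary probability of Bear is 0.2557.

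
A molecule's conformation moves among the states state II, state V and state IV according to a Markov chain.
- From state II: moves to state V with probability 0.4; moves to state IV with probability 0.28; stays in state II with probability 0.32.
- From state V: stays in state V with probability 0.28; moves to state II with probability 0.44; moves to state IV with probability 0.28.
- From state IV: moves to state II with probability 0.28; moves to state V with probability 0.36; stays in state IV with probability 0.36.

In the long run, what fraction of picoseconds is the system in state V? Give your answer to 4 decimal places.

0.3463

Let the stationary distribution be π with π = πP and π_1 + π_2 + π_3 = 1.
π_1 = 0.32·π_1 + 0.44·π_2 + 0.28·π_3
π_2 = 0.4·π_1 + 0.28·π_2 + 0.36·π_3
Solving with the normalization constraint gives π = (0.3494, 0.3463, 0.3043).
So the stationary probability of state V is 0.3463.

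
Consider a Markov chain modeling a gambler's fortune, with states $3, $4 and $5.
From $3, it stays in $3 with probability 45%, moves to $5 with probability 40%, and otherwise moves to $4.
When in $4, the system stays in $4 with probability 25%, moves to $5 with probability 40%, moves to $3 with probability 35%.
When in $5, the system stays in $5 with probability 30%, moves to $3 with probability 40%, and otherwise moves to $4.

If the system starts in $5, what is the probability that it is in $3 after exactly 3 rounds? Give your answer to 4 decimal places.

Propagate the distribution vector 3 rounds from $5.
After 0 rounds: (0.0000, 0.0000, 1.0000)
After 1 round: (0.4000, 0.3000, 0.3000)
After 2 rounds: (0.4050, 0.2250, 0.3700)
After 3 rounds: (0.4090, 0.2280, 0.3630)
P(in $3 after 3 rounds) = 0.4090

0.4090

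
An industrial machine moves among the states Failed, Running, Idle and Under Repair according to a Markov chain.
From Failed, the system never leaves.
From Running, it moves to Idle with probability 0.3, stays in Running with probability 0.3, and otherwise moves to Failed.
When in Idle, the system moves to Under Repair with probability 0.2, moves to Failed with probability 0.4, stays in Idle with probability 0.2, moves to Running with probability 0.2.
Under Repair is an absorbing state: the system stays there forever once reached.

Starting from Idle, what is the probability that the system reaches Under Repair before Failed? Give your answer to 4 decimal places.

0.2800

Let h(s) be the probability of absorption at Under Repair starting from transient state s. Then h(Under Repair) = 1 and h(Failed) = 0. By first-step analysis:
h(Running) = 0.4·0 + 0.3·h(Running) + 0.3·h(Idle)
h(Idle) = 0.4·0 + 0.2·h(Running) + 0.2·h(Idle) + 0.2·1
Solving: h(Running) = 0.1200, h(Idle) = 0.2800.
Starting from Idle, the probability is 0.2800.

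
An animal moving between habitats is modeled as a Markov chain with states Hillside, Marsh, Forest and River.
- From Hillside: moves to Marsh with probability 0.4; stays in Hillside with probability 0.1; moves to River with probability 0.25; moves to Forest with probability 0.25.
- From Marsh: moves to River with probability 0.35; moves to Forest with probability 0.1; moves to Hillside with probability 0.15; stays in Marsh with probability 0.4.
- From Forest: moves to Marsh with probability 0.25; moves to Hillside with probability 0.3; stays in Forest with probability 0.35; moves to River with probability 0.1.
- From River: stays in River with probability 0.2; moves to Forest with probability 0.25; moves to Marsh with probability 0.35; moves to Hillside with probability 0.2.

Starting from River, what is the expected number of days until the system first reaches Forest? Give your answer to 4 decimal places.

Let t(s) be the expected number of days to first reach Forest from state s, with t(Forest) = 0. Conditioning on the first day:
t(Hillside) = 1 + 0.1·t(Hillside) + 0.4·t(Marsh) + 0.25·t(River)
t(Marsh) = 1 + 0.15·t(Hillside) + 0.4·t(Marsh) + 0.35·t(River)
t(River) = 1 + 0.2·t(Hillside) + 0.35·t(Marsh) + 0.2·t(River)
Solving: t(Hillside) = 5.2067, t(Marsh) = 5.9840, t(River) = 5.1696.
Expected days from River to Forest: 5.1696.

5.1696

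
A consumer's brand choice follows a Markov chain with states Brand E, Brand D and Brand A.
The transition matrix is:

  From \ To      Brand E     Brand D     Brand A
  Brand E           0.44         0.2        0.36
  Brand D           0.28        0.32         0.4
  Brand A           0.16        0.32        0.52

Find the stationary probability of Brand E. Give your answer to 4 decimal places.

Let the stationary distribution be π with π = πP and π_1 + π_2 + π_3 = 1.
π_1 = 0.44·π_1 + 0.28·π_2 + 0.16·π_3
π_2 = 0.2·π_1 + 0.32·π_2 + 0.32·π_3
Solving with the normalization constraint gives π = (0.2702, 0.2876, 0.4423).
So the stationary probability of Brand E is 0.2702.

0.2702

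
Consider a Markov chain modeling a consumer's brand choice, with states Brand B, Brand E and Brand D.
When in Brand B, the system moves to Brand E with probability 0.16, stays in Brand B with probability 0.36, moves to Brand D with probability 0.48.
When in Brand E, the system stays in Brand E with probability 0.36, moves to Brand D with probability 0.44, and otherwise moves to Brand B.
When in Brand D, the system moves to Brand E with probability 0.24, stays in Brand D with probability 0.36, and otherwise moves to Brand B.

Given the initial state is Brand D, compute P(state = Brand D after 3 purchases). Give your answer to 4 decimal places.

Propagate the distribution vector 3 purchases from Brand D.
After 0 purchases: (0.0000, 0.0000, 1.0000)
After 1 purchase: (0.4000, 0.2400, 0.3600)
After 2 purchases: (0.3360, 0.2368, 0.4272)
After 3 purchases: (0.3392, 0.2415, 0.4193)
P(in Brand D after 3 purchases) = 0.4193

0.4193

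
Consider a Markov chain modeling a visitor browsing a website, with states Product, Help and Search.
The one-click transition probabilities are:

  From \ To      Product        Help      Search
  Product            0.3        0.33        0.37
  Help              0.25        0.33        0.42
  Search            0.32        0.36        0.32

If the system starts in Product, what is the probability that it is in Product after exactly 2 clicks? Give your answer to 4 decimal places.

0.2909

Sum over the intermediate state after 1 click:
P = P(Product→Product)·P(Product→Product) + P(Product→Help)·P(Help→Product) + P(Product→Search)·P(Search→Product)
  = 0.3×0.3 + 0.33×0.25 + 0.37×0.32
  = 0.0900 + 0.0825 + 0.1184 = 0.2909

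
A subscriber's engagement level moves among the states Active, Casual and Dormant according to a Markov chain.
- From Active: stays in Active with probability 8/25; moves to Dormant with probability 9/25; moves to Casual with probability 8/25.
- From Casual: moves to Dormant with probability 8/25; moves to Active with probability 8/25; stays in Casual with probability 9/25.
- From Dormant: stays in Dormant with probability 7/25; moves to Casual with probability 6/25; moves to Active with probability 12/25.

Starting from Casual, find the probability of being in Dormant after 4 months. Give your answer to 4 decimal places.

Propagate the distribution vector 4 months from Casual.
After 0 months: (0.0000, 1.0000, 0.0000)
After 1 month: (0.3200, 0.3600, 0.3200)
After 2 months: (0.3712, 0.3088, 0.3200)
After 3 months: (0.3712, 0.3068, 0.3220)
After 4 months: (0.3715, 0.3065, 0.3220)
P(in Dormant after 4 months) = 0.3220

0.3220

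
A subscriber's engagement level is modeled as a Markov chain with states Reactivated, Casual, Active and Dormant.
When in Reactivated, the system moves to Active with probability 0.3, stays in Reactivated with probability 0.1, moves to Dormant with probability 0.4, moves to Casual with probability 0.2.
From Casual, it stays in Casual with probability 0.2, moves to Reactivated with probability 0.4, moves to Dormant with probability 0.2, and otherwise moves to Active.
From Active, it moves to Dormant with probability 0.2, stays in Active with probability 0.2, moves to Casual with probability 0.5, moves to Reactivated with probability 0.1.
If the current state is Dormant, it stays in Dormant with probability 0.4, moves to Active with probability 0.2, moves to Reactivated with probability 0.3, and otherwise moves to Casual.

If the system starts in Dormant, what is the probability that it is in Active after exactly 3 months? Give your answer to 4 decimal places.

0.2210

Propagate the distribution vector 3 months from Dormant.
After 0 months: (0.0000, 0.0000, 0.0000, 1.0000)
After 1 month: (0.3000, 0.1000, 0.2000, 0.4000)
After 2 months: (0.2100, 0.2200, 0.2300, 0.3400)
After 3 months: (0.2340, 0.2350, 0.2210, 0.3100)
P(in Active after 3 months) = 0.2210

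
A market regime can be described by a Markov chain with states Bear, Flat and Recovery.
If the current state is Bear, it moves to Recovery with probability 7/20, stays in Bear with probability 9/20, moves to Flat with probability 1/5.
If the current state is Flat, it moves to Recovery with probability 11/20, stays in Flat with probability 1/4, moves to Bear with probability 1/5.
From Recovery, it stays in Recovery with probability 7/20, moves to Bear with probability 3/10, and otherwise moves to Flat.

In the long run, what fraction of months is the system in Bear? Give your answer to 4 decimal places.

0.3207

Let the stationary distribution be π with π = πP and π_1 + π_2 + π_3 = 1.
π_1 = 0.45·π_1 + 0.2·π_2 + 0.3·π_3
π_2 = 0.2·π_1 + 0.25·π_2 + 0.35·π_3
Solving with the normalization constraint gives π = (0.3207, 0.2745, 0.4049).
So the stationary probability of Bear is 0.3207.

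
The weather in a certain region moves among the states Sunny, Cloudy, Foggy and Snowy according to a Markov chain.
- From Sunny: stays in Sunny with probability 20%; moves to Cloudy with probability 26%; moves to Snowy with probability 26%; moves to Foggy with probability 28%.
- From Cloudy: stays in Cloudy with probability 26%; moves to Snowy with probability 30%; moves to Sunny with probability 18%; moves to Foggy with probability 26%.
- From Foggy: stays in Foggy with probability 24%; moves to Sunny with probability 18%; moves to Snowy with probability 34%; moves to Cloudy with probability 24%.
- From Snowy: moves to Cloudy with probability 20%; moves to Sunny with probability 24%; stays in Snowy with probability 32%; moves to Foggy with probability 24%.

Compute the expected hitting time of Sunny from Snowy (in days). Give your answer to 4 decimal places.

4.7183

Let t(s) be the expected number of days to first reach Sunny from state s, with t(Sunny) = 0. Conditioning on the first day:
t(Cloudy) = 1 + 0.26·t(Cloudy) + 0.26·t(Foggy) + 0.3·t(Snowy)
t(Foggy) = 1 + 0.24·t(Cloudy) + 0.24·t(Foggy) + 0.34·t(Snowy)
t(Snowy) = 1 + 0.2·t(Cloudy) + 0.24·t(Foggy) + 0.32·t(Snowy)
Solving: t(Cloudy) = 5.0257, t(Foggy) = 5.0137, t(Snowy) = 4.7183.
Expected days from Snowy to Sunny: 4.7183.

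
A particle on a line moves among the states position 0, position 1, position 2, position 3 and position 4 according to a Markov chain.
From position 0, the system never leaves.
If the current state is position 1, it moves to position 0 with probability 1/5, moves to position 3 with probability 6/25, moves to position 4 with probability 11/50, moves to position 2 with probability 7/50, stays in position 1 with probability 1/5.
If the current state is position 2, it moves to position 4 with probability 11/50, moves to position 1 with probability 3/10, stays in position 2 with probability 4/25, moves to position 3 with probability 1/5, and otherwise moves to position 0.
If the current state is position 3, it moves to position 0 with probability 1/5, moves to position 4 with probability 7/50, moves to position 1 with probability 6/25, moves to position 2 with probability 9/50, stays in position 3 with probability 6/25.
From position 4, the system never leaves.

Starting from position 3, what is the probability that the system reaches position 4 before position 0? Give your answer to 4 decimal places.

Let h(s) be the probability of absorption at position 4 starting from transient state s. Then h(position 4) = 1 and h(position 0) = 0. By first-step analysis:
h(position 1) = 0.2·0 + 0.2·h(position 1) + 0.14·h(position 2) + 0.24·h(position 3) + 0.22·1
h(position 2) = 0.12·0 + 0.3·h(position 1) + 0.16·h(position 2) + 0.2·h(position 3) + 0.22·1
h(position 3) = 0.2·0 + 0.24·h(position 1) + 0.18·h(position 2) + 0.24·h(position 3) + 0.14·1
Solving: h(position 1) = 0.5173, h(position 2) = 0.5611, h(position 3) = 0.4805.
Starting from position 3, the probability is 0.4805.

0.4805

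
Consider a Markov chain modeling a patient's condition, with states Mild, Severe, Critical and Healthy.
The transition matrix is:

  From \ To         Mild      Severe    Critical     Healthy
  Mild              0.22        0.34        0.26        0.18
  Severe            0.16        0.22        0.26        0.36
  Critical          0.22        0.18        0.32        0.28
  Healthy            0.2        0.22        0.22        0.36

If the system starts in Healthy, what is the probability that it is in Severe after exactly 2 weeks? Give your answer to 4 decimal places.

0.2352

Propagate the distribution vector 2 weeks from Healthy.
After 0 weeks: (0.0000, 0.0000, 0.0000, 1.0000)
After 1 week: (0.2000, 0.2200, 0.2200, 0.3600)
After 2 weeks: (0.1996, 0.2352, 0.2588, 0.3064)
P(in Severe after 2 weeks) = 0.2352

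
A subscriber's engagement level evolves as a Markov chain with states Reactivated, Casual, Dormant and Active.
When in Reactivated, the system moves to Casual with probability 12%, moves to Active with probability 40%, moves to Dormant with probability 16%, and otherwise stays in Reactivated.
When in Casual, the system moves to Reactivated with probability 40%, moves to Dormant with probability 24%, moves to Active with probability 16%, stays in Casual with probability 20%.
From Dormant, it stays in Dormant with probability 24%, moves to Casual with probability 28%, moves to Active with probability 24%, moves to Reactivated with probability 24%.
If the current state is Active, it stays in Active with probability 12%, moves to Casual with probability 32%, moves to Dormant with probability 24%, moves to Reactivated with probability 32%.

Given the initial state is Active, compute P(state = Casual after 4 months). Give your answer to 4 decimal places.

0.2210

Propagate the distribution vector 4 months from Active.
After 0 months: (0.0000, 0.0000, 0.0000, 1.0000)
After 1 month: (0.3200, 0.3200, 0.2400, 0.1200)
After 2 months: (0.3264, 0.2080, 0.2144, 0.2512)
After 3 months: (0.3195, 0.2212, 0.2139, 0.2454)
After 4 months: (0.3206, 0.2210, 0.2144, 0.2440)
P(in Casual after 4 months) = 0.2210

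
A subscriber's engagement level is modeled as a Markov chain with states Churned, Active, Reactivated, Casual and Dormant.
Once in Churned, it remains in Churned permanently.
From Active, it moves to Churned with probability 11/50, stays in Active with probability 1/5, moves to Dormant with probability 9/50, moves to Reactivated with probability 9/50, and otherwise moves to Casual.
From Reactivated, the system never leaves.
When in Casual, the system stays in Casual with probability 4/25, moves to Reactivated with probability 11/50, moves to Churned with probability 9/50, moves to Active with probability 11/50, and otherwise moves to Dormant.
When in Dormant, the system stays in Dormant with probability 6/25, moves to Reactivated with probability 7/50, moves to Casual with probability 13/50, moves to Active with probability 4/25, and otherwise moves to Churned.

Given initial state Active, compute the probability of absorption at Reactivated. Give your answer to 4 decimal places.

0.4655

Let h(s) be the probability of absorption at Reactivated starting from transient state s. Then h(Reactivated) = 1 and h(Churned) = 0. By first-step analysis:
h(Active) = 0.22·0 + 0.2·h(Active) + 0.18·1 + 0.22·h(Casual) + 0.18·h(Dormant)
h(Casual) = 0.18·0 + 0.22·h(Active) + 0.22·1 + 0.16·h(Casual) + 0.22·h(Dormant)
h(Dormant) = 0.2·0 + 0.16·h(Active) + 0.14·1 + 0.26·h(Casual) + 0.24·h(Dormant)
Solving: h(Active) = 0.4655, h(Casual) = 0.5028, h(Dormant) = 0.4542.
Starting from Active, the probability is 0.4655.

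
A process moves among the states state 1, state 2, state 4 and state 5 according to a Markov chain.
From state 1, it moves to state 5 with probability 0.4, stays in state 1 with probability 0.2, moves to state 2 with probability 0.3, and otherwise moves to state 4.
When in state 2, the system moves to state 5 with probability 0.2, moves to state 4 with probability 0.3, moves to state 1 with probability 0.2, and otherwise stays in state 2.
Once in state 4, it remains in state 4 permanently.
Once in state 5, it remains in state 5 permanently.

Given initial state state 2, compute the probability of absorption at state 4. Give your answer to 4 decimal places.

0.5200

Let h(s) be the probability of absorption at state 4 starting from transient state s. Then h(state 4) = 1 and h(state 5) = 0. By first-step analysis:
h(state 1) = 0.2·h(state 1) + 0.3·h(state 2) + 0.1·1 + 0.4·0
h(state 2) = 0.2·h(state 1) + 0.3·h(state 2) + 0.3·1 + 0.2·0
Solving: h(state 1) = 0.3200, h(state 2) = 0.5200.
Starting from state 2, the probability is 0.5200.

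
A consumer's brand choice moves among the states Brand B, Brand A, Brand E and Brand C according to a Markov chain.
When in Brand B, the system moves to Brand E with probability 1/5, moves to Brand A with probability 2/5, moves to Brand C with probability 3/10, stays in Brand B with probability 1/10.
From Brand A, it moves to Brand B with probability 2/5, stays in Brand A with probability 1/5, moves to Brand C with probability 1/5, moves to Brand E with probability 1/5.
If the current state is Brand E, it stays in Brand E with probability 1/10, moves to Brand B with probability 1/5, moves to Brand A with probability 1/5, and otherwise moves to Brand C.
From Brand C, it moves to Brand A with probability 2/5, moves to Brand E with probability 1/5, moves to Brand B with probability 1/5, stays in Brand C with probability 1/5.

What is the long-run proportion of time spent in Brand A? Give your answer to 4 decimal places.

0.3030

Let the stationary distribution be π with π = πP and π_1 + π_2 + π_3 + π_4 = 1.
π_1 = 0.1·π_1 + 0.4·π_2 + 0.2·π_3 + 0.2·π_4
π_2 = 0.4·π_1 + 0.2·π_2 + 0.2·π_3 + 0.4·π_4
π_3 = 0.2·π_1 + 0.2·π_2 + 0.1·π_3 + 0.2·π_4
Solving with the normalization constraint gives π = (0.2369, 0.3030, 0.1818, 0.2782).
So the stationary probability of Brand A is 0.3030.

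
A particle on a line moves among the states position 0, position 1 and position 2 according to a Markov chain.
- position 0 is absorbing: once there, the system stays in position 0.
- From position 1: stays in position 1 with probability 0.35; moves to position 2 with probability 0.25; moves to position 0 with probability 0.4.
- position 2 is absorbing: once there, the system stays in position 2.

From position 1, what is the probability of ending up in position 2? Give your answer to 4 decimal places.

Let h(s) be the probability of absorption at position 2 starting from transient state s. Then h(position 2) = 1 and h(position 0) = 0. By first-step analysis:
h(position 1) = 0.4·0 + 0.35·h(position 1) + 0.25·1
Solving: h(position 1) = 0.3846.
Starting from position 1, the probability is 0.3846.

0.3846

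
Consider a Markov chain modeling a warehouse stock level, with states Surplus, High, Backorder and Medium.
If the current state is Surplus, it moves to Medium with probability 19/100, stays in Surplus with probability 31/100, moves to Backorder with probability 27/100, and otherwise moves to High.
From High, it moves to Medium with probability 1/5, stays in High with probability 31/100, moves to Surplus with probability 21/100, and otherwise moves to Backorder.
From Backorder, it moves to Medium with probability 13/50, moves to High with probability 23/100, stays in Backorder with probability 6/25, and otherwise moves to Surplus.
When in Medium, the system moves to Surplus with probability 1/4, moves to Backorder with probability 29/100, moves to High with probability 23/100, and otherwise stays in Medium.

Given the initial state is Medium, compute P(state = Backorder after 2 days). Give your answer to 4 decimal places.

Propagate the distribution vector 2 days from Medium.
After 0 days: (0.0000, 0.0000, 0.0000, 1.0000)
After 1 day: (0.2500, 0.2300, 0.2900, 0.2300)
After 2 days: (0.2616, 0.2484, 0.2682, 0.2218)
P(in Backorder after 2 days) = 0.2682

0.2682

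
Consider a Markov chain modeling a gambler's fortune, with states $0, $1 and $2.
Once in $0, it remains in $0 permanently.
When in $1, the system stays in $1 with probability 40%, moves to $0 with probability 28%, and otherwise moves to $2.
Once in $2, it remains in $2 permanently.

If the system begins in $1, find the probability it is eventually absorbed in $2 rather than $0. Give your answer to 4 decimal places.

Let h(s) be the probability of absorption at $2 starting from transient state s. Then h($2) = 1 and h($0) = 0. By first-step analysis:
h($1) = 0.28·0 + 0.4·h($1) + 0.32·1
Solving: h($1) = 0.5333.
Starting from $1, the probability is 0.5333.

0.5333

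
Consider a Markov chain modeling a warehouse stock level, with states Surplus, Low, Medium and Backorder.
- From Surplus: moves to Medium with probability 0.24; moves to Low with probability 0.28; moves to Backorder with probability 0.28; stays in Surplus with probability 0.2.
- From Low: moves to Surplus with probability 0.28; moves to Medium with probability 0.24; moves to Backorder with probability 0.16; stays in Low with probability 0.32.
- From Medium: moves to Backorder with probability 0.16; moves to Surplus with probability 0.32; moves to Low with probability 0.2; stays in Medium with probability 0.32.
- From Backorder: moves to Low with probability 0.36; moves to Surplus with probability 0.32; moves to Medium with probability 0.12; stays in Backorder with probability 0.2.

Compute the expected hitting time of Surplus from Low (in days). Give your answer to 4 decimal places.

Let t(s) be the expected number of days to first reach Surplus from state s, with t(Surplus) = 0. Conditioning on the first day:
t(Low) = 1 + 0.32·t(Low) + 0.24·t(Medium) + 0.16·t(Backorder)
t(Medium) = 1 + 0.2·t(Low) + 0.32·t(Medium) + 0.16·t(Backorder)
t(Backorder) = 1 + 0.36·t(Low) + 0.12·t(Medium) + 0.2·t(Backorder)
Solving: t(Low) = 3.3757, t(Medium) = 3.2290, t(Backorder) = 3.2534.
Expected days from Low to Surplus: 3.3757.

3.3757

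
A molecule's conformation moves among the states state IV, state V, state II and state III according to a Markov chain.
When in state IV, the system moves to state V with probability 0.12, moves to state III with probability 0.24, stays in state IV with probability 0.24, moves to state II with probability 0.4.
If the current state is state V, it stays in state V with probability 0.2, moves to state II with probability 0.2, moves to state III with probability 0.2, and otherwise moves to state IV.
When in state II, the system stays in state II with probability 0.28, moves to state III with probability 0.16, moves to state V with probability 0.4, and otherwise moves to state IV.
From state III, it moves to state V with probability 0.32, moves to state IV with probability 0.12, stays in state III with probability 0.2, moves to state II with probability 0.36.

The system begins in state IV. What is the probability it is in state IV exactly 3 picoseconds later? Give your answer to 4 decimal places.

0.2376

Propagate the distribution vector 3 picoseconds from state IV.
After 0 picoseconds: (1.0000, 0.0000, 0.0000, 0.0000)
After 1 picosecond: (0.2400, 0.1200, 0.4000, 0.2400)
After 2 picoseconds: (0.1984, 0.2896, 0.3184, 0.1936)
After 3 picoseconds: (0.2376, 0.2710, 0.2961, 0.1952)
P(in state IV after 3 picoseconds) = 0.2376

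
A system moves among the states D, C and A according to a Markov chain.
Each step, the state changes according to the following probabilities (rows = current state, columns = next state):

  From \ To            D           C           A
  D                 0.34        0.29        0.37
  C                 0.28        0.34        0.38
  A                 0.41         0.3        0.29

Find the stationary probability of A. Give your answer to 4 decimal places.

0.3455

Let the stationary distribution be π with π = πP and π_1 + π_2 + π_3 = 1.
π_1 = 0.34·π_1 + 0.28·π_2 + 0.41·π_3
π_2 = 0.29·π_1 + 0.34·π_2 + 0.3·π_3
Solving with the normalization constraint gives π = (0.3456, 0.3089, 0.3455).
So the stationary probability of A is 0.3455.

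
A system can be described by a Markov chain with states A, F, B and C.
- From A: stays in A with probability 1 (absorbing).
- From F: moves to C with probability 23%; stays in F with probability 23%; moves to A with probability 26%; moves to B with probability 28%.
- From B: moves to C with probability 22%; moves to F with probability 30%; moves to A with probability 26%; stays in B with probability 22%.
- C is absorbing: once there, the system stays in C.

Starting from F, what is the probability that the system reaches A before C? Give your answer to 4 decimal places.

0.5335

Let h(s) be the probability of absorption at A starting from transient state s. Then h(A) = 1 and h(C) = 0. By first-step analysis:
h(F) = 0.26·1 + 0.23·h(F) + 0.28·h(B) + 0.23·0
h(B) = 0.26·1 + 0.3·h(F) + 0.22·h(B) + 0.22·0
Solving: h(F) = 0.5335, h(B) = 0.5385.
Starting from F, the probability is 0.5335.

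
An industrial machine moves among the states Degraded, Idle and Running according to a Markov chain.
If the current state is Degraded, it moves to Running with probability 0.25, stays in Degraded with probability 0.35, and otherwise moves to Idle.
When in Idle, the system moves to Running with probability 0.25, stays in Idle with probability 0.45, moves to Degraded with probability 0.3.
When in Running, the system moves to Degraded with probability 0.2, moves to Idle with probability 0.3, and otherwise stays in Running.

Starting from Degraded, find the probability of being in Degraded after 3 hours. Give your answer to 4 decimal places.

0.2834

Propagate the distribution vector 3 hours from Degraded.
After 0 hours: (1.0000, 0.0000, 0.0000)
After 1 hour: (0.3500, 0.4000, 0.2500)
After 2 hours: (0.2925, 0.3950, 0.3125)
After 3 hours: (0.2834, 0.3885, 0.3281)
P(in Degraded after 3 hours) = 0.2834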